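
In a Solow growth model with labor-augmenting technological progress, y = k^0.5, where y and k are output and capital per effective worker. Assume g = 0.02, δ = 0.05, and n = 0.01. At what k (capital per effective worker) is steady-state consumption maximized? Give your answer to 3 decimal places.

k_gold ≈ 39.062

The effective depreciation rate is n + g + δ = 0.01 + 0.02 + 0.05 = 0.08.
Setting f'(k) = n+g+δ gives 0.5·k^(0.5−1) = 0.08, hence k_gold = (0.5/0.08)^(1/0.5) ≈ 39.0625.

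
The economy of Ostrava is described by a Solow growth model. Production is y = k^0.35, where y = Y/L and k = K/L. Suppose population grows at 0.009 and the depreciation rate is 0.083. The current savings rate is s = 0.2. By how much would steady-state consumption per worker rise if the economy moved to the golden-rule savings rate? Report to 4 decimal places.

Δc ≈ 0.1194

n + δ = 0.009 + 0.083 = 0.092.
Current steady state (s = 0.2): k* = (0.2/0.092)^(1/0.65) ≈ 3.3024, y* = 3.3024^0.35 ≈ 1.5191, c* = (1−0.2)·1.5191 ≈ 1.2153.
Golden rule sets MPK = n+δ: 0.35·k^(0.35−1) = 0.092, so k_gold = (0.35/0.092)^(1/0.65) ≈ 7.8116.
y_gold = 7.8116^0.35 ≈ 2.0533, c_gold = y_gold − 0.092·k_gold ≈ 1.3347.
Gain: Δc = 1.3347 − 1.2153 ≈ 0.1194.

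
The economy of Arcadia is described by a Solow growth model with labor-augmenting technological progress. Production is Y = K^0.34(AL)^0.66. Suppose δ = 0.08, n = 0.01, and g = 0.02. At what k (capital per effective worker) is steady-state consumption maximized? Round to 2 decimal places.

k_gold ≈ 5.53

The effective depreciation rate is n + g + δ = 0.01 + 0.02 + 0.08 = 0.11.
Golden rule sets MPK = n+g+δ: 0.34·k^(0.34−1) = 0.11, so k_gold = (0.34/0.11)^(1/0.66) ≈ 5.5278.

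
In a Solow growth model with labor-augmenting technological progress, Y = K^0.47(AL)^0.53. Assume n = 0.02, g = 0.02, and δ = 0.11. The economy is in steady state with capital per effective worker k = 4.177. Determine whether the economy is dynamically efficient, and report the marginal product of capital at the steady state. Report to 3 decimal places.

Capital per effective worker breaks even when investment replaces (n + g + δ)·k; here n + g + δ = 0.15.
MPK = 0.47·k^(0.47−1) = 0.47·4.177^(-0.53) ≈ 0.2203.
MPK > 0.15, so the economy is dynamically efficient (under-saving).

dynamically efficient; MPK ≈ 0.220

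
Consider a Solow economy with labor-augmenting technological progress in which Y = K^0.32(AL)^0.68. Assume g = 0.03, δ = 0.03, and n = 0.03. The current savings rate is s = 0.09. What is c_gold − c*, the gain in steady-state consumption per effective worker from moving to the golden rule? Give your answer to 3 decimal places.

Capital per effective worker breaks even when investment replaces (n + g + δ)·k; here n + g + δ = 0.09.
Current steady state (s = 0.09): k* = (0.09/0.09)^(1/0.68) ≈ 1.0000, y* = 1.0000^0.32 ≈ 1.0000, c* = (1−0.09)·1.0000 ≈ 0.9100.
Setting f'(k) = n+g+δ gives 0.32·k^(0.32−1) = 0.09, hence k_gold = (0.32/0.09)^(1/0.68) ≈ 6.4589.
y_gold = 6.4589^0.32 ≈ 1.8166, c_gold = y_gold − 0.09·k_gold ≈ 1.2353.
Gain: Δc = 1.2353 − 0.9100 ≈ 0.3253.

Δc ≈ 0.325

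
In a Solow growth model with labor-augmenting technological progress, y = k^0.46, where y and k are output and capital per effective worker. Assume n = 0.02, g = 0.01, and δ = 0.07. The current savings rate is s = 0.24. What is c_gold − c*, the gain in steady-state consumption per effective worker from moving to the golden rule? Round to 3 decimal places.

The effective depreciation rate is n + g + δ = 0.02 + 0.01 + 0.07 = 0.1.
Current steady state (s = 0.24): k* = (0.24/0.1)^(1/0.54) ≈ 5.0594, y* = 5.0594^0.46 ≈ 2.1081, c* = (1−0.24)·2.1081 ≈ 1.6021.
Setting f'(k) = n+g+δ gives 0.46·k^(0.46−1) = 0.1, hence k_gold = (0.46/0.1)^(1/0.54) ≈ 16.8783.
y_gold = 16.8783^0.46 ≈ 3.6692, c_gold = y_gold − 0.1·k_gold ≈ 1.9814.
Gain: Δc = 1.9814 − 1.6021 ≈ 0.3792.

Δc ≈ 0.379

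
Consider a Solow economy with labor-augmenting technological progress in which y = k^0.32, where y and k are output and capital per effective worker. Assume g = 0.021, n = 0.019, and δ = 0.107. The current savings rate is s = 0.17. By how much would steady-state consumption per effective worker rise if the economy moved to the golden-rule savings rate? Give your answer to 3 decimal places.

n + g + δ = 0.019 + 0.021 + 0.107 = 0.147.
Current steady state (s = 0.17): k* = (0.17/0.147)^(1/0.68) ≈ 1.2383, y* = 1.2383^0.32 ≈ 1.0708, c* = (1−0.17)·1.0708 ≈ 0.8888.
Setting f'(k) = n+g+δ gives 0.32·k^(0.32−1) = 0.147, hence k_gold = (0.32/0.147)^(1/0.68) ≈ 3.1392.
y_gold = 3.1392^0.32 ≈ 1.4420, c_gold = y_gold − 0.147·k_gold ≈ 0.9806.
Gain: Δc = 0.9806 − 0.8888 ≈ 0.0918.

Δc ≈ 0.092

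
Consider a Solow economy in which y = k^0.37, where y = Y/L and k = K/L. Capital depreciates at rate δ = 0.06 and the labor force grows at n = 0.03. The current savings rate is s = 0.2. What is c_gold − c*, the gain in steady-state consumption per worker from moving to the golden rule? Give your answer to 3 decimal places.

n + δ = 0.03 + 0.06 = 0.09.
Current steady state (s = 0.2): k* = (0.2/0.09)^(1/0.63) ≈ 3.5519, y* = 3.5519^0.37 ≈ 1.5983, c* = (1−0.2)·1.5983 ≈ 1.2787.
At the golden rule the marginal product of capital equals n+δ: 0.37·k^(0.37−1) = 0.09. Solving, k_gold = (0.37/0.09)^(1/0.63) ≈ 9.4306.
y_gold = 9.4306^0.37 ≈ 2.2939, c_gold = y_gold − 0.09·k_gold ≈ 1.4452.
Gain: Δc = 1.4452 − 1.2787 ≈ 0.1665.

Δc ≈ 0.167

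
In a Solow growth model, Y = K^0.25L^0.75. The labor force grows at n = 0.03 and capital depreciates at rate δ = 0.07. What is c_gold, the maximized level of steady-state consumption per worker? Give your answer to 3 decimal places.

c_gold ≈ 1.018

Capital per worker breaks even when investment replaces (n + δ)·k; here n + δ = 0.1.
Maximizing c = f(k) − (n+δ)·k gives f'(k) = n+δ, i.e. 0.25·k^(0.25−1) = 0.1, so k_gold = (0.25/0.1)^(1/0.75) ≈ 3.3930.
y_gold = 3.3930^0.25 ≈ 1.3572.
c_gold = y_gold − (n+δ)·k_gold = 1.3572 − 0.1·3.3930 ≈ 1.0179.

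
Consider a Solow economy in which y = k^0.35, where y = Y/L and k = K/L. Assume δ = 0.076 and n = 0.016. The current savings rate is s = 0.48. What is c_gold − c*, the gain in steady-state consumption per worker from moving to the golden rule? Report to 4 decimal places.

Capital per worker breaks even when investment replaces (n + δ)·k; here n + δ = 0.092.
Current steady state (s = 0.48): k* = (0.48/0.092)^(1/0.65) ≈ 12.6991, y* = 12.6991^0.35 ≈ 2.4340, c* = (1−0.48)·2.4340 ≈ 1.2657.
Golden rule sets MPK = n+δ: 0.35·k^(0.35−1) = 0.092, so k_gold = (0.35/0.092)^(1/0.65) ≈ 7.8116.
y_gold = 7.8116^0.35 ≈ 2.0533, c_gold = y_gold − 0.092·k_gold ≈ 1.3347.
Gain: Δc = 1.3347 − 1.2657 ≈ 0.0690.

Δc ≈ 0.0690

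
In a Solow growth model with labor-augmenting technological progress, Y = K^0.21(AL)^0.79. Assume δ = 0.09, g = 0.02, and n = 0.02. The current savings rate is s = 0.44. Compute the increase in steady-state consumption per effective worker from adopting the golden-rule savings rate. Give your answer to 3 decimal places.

Break-even investment rate: n + g + δ = 0.02 + 0.02 + 0.09 = 0.13.
Current steady state (s = 0.44): k* = (0.44/0.13)^(1/0.79) ≈ 4.6802, y* = 4.6802^0.21 ≈ 1.3828, c* = (1−0.44)·1.3828 ≈ 0.7744.
At the golden rule the marginal product of capital equals n+g+δ: 0.21·k^(0.21−1) = 0.13. Solving, k_gold = (0.21/0.13)^(1/0.79) ≈ 1.8350.
y_gold = 1.8350^0.21 ≈ 1.1360, c_gold = y_gold − 0.13·k_gold ≈ 0.8974.
Gain: Δc = 0.8974 − 0.7744 ≈ 0.1231.

Δc ≈ 0.123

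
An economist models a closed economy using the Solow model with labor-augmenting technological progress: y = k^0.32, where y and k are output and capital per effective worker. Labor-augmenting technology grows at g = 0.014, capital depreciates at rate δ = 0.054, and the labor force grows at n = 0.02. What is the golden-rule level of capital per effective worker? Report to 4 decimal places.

k_gold ≈ 6.6759

Break-even investment rate: n + g + δ = 0.02 + 0.014 + 0.054 = 0.088.
At the golden rule the marginal product of capital equals n+g+δ: 0.32·k^(0.32−1) = 0.088. Solving, k_gold = (0.32/0.088)^(1/0.68) ≈ 6.6759.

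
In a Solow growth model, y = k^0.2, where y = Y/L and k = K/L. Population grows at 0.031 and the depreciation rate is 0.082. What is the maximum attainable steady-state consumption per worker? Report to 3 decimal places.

The effective depreciation rate is n + δ = 0.031 + 0.082 = 0.113.
Golden rule sets MPK = n+δ: 0.2·k^(0.2−1) = 0.113, so k_gold = (0.2/0.113)^(1/0.8) ≈ 2.0415.
y_gold = 2.0415^0.2 ≈ 1.1534.
c_gold = y_gold − (n+δ)·k_gold = 1.1534 − 0.113·2.0415 ≈ 0.9227.

c_gold ≈ 0.923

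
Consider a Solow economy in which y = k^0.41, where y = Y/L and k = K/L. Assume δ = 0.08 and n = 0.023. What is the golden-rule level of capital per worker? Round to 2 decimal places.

k_gold ≈ 10.40

Break-even investment rate: n + δ = 0.023 + 0.08 = 0.103.
Maximizing c = f(k) − (n+δ)·k gives f'(k) = n+δ, i.e. 0.41·k^(0.41−1) = 0.103, so k_gold = (0.41/0.103)^(1/0.59) ≈ 10.3958.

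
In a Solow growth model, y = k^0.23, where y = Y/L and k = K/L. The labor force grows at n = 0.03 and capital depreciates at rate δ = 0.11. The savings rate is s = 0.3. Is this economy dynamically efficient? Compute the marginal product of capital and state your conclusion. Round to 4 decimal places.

dynamically inefficient; MPK ≈ 0.1073

Break-even investment rate: n + δ = 0.03 + 0.11 = 0.14.
Steady-state k*: s·k^0.23 = 0.14·k gives k* = (0.3/0.14)^(1/0.77) ≈ 2.6907.
MPK = 0.23·2.6907^(-0.77) ≈ 0.1073.
MPK < n+δ = 0.14, so the economy is dynamically inefficient (over-saving).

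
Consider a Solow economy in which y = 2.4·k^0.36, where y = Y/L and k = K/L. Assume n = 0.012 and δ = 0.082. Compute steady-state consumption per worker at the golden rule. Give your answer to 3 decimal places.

c_gold ≈ 5.349

Capital per worker breaks even when investment replaces (n + δ)·k; here n + δ = 0.094.
Maximizing c = f(k) − (n+δ)·k gives f'(k) = n+δ, i.e. 0.36·2.4·k^(0.36−1) = 0.094, so k_gold = (0.36·2.4/0.094)^(1/0.64) ≈ 32.0104.
y_gold = 2.4·32.0104^0.36 ≈ 8.3583.
c_gold = y_gold − (n+δ)·k_gold = 8.3583 − 0.094·32.0104 ≈ 5.3493.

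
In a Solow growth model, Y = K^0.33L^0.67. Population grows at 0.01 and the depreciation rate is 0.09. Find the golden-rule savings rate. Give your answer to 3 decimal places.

The effective depreciation rate is n + δ = 0.01 + 0.09 = 0.1.
At the golden rule MPK = n+δ, and in any Cobb-Douglas steady state s = (n+δ)·k/y = MPK·k/y = capital's share 0.33.

s_gold = 0.330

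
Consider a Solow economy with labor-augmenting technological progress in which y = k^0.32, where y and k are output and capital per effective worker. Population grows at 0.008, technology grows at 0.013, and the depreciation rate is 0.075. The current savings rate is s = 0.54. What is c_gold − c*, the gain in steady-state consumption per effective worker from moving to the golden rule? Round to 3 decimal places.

Δc ≈ 0.161

Break-even investment rate: n + g + δ = 0.008 + 0.013 + 0.075 = 0.096.
Current steady state (s = 0.54): k* = (0.54/0.096)^(1/0.68) ≈ 12.6801, y* = 12.6801^0.32 ≈ 2.2542, c* = (1−0.54)·2.2542 ≈ 1.0369.
Golden rule sets MPK = n+g+δ: 0.32·k^(0.32−1) = 0.096, so k_gold = (0.32/0.096)^(1/0.68) ≈ 5.8741.
y_gold = 5.8741^0.32 ≈ 1.7622, c_gold = y_gold − 0.096·k_gold ≈ 1.1983.
Gain: Δc = 1.1983 − 1.0369 ≈ 0.1614.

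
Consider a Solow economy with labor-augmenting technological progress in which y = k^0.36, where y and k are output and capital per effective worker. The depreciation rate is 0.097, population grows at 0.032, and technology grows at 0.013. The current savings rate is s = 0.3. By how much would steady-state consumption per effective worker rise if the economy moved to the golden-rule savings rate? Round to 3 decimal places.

Δc ≈ 0.014

The effective depreciation rate is n + g + δ = 0.032 + 0.013 + 0.097 = 0.142.
Current steady state (s = 0.3): k* = (0.3/0.142)^(1/0.64) ≈ 3.2177, y* = 3.2177^0.36 ≈ 1.5231, c* = (1−0.3)·1.5231 ≈ 1.0661.
Maximizing c = f(k) − (n+g+δ)·k gives f'(k) = n+g+δ, i.e. 0.36·k^(0.36−1) = 0.142, so k_gold = (0.36/0.142)^(1/0.64) ≈ 4.2783.
y_gold = 4.2783^0.36 ≈ 1.6876, c_gold = y_gold − 0.142·k_gold ≈ 1.0800.
Gain: Δc = 1.0800 − 1.0661 ≈ 0.0139.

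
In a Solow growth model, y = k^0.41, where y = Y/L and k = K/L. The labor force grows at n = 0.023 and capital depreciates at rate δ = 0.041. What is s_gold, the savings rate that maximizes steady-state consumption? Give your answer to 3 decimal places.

s_gold = 0.410

n + δ = 0.023 + 0.041 = 0.064.
At the golden rule MPK = n+δ, and in any Cobb-Douglas steady state s = (n+δ)·k/y = MPK·k/y = capital's share 0.41.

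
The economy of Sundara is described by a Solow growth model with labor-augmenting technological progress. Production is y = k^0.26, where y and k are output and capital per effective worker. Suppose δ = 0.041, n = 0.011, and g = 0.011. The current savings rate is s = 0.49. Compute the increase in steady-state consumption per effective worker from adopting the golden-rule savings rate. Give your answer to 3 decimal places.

Break-even investment rate: n + g + δ = 0.011 + 0.011 + 0.041 = 0.063.
Current steady state (s = 0.49): k* = (0.49/0.063)^(1/0.74) ≈ 15.9904, y* = 15.9904^0.26 ≈ 2.0559, c* = (1−0.49)·2.0559 ≈ 1.0485.
Golden rule sets MPK = n+g+δ: 0.26·k^(0.26−1) = 0.063, so k_gold = (0.26/0.063)^(1/0.74) ≈ 6.7910.
y_gold = 6.7910^0.26 ≈ 1.6455, c_gold = y_gold − 0.063·k_gold ≈ 1.2177.
Gain: Δc = 1.2177 − 1.0485 ≈ 0.1692.

Δc ≈ 0.169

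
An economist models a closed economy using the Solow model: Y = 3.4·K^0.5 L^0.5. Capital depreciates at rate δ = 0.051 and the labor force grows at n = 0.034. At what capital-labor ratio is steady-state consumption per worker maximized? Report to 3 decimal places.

k_gold ≈ 400.000

n + δ = 0.034 + 0.051 = 0.085.
Maximizing c = f(k) − (n+δ)·k gives f'(k) = n+δ, i.e. 0.5·3.4·k^(0.5−1) = 0.085, so k_gold = (0.5·3.4/0.085)^(1/0.5) ≈ 400.0000.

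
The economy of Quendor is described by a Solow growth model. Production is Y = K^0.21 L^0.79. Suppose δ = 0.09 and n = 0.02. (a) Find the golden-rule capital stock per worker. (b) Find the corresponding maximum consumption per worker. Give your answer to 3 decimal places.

(a) k_gold ≈ 2.267; (b) c_gold ≈ 0.938

The effective depreciation rate is n + δ = 0.02 + 0.09 = 0.11.
Maximizing c = f(k) − (n+δ)·k gives f'(k) = n+δ, i.e. 0.21·k^(0.21−1) = 0.11, so k_gold = (0.21/0.11)^(1/0.79) ≈ 2.2671.
y_gold = 2.2671^0.21 ≈ 1.1875; c_gold = y_gold − 0.11·k_gold ≈ 0.9382.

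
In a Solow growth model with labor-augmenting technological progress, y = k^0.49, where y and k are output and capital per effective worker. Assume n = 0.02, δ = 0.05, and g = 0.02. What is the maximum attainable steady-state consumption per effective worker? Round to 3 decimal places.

The effective depreciation rate is n + g + δ = 0.02 + 0.02 + 0.05 = 0.09.
Golden rule sets MPK = n+g+δ: 0.49·k^(0.49−1) = 0.09, so k_gold = (0.49/0.09)^(1/0.51) ≈ 27.7362.
y_gold = 27.7362^0.49 ≈ 5.0944.
c_gold = y_gold − (n+g+δ)·k_gold = 5.0944 − 0.09·27.7362 ≈ 2.5981.

c_gold ≈ 2.598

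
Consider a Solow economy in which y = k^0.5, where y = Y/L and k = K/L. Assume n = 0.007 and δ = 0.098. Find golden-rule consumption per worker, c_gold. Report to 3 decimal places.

c_gold ≈ 2.381

Break-even investment rate: n + δ = 0.007 + 0.098 = 0.105.
Golden rule sets MPK = n+δ: 0.5·k^(0.5−1) = 0.105, so k_gold = (0.5/0.105)^(1/0.5) ≈ 22.6757.
y_gold = 22.6757^0.5 ≈ 4.7619.
c_gold = y_gold − (n+δ)·k_gold = 4.7619 − 0.105·22.6757 ≈ 2.3810.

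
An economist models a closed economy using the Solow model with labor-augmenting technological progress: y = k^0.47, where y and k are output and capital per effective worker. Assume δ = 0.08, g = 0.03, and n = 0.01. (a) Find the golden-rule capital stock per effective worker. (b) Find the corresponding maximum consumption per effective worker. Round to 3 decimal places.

The effective depreciation rate is n + g + δ = 0.01 + 0.03 + 0.08 = 0.12.
Maximizing c = f(k) − (n+g+δ)·k gives f'(k) = n+g+δ, i.e. 0.47·k^(0.47−1) = 0.12, so k_gold = (0.47/0.12)^(1/0.53) ≈ 13.1435.
y_gold = 13.1435^0.47 ≈ 3.3558; c_gold = y_gold − 0.12·k_gold ≈ 1.7786.

(a) k_gold ≈ 13.143; (b) c_gold ≈ 1.779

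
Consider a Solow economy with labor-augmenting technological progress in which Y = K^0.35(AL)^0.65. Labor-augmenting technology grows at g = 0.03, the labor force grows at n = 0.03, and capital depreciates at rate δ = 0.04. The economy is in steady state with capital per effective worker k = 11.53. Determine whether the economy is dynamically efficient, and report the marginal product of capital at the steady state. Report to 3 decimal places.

dynamically inefficient; MPK ≈ 0.071

n + g + δ = 0.03 + 0.03 + 0.04 = 0.1.
MPK = 0.35·k^(0.35−1) = 0.35·11.53^(-0.65) ≈ 0.0714.
MPK < 0.1, so the economy is dynamically inefficient (over-saving).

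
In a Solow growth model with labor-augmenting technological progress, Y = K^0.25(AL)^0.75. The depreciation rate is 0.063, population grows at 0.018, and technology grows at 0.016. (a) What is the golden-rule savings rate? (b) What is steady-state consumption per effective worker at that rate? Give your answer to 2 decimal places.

n + g + δ = 0.018 + 0.016 + 0.063 = 0.097.
For Cobb-Douglas, s_gold equals capital's share: s_gold = 0.25.
At the golden rule the marginal product of capital equals n+g+δ: 0.25·k^(0.25−1) = 0.097. Solving, k_gold = (0.25/0.097)^(1/0.75) ≈ 3.5337.
y_gold = 3.5337^0.25 ≈ 1.3711; c_gold = (1−0.25)·y_gold ≈ 1.0283.

(a) s_gold = 0.25; (b) c_gold ≈ 1.03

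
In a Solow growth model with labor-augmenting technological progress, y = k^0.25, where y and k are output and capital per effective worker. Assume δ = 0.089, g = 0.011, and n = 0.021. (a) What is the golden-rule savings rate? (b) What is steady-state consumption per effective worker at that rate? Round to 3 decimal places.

(a) s_gold = 0.250; (b) c_gold ≈ 0.955

Capital per effective worker breaks even when investment replaces (n + g + δ)·k; here n + g + δ = 0.121.
For Cobb-Douglas, s_gold equals capital's share: s_gold = 0.25.
Golden rule sets MPK = n+g+δ: 0.25·k^(0.25−1) = 0.121, so k_gold = (0.25/0.121)^(1/0.75) ≈ 2.6315.
y_gold = 2.6315^0.25 ≈ 1.2737; c_gold = (1−0.25)·y_gold ≈ 0.9552.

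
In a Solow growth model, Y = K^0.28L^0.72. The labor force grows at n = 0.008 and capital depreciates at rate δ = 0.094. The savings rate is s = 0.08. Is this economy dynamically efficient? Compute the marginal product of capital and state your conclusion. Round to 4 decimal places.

n + δ = 0.008 + 0.094 = 0.102.
Steady-state k*: s·k^0.28 = 0.102·k gives k* = (0.08/0.102)^(1/0.72) ≈ 0.7136.
MPK = 0.28·0.7136^(-0.72) ≈ 0.3570.
MPK > n+δ = 0.102, so the economy is dynamically efficient (under-saving).

dynamically efficient; MPK ≈ 0.3570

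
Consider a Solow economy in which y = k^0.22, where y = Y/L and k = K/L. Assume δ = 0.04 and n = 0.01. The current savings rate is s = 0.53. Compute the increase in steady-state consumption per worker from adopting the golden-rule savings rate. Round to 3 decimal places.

Δc ≈ 0.270

n + δ = 0.01 + 0.04 = 0.05.
Current steady state (s = 0.53): k* = (0.53/0.05)^(1/0.78) ≈ 20.6298, y* = 20.6298^0.22 ≈ 1.9462, c* = (1−0.53)·1.9462 ≈ 0.9147.
At the golden rule the marginal product of capital equals n+δ: 0.22·k^(0.22−1) = 0.05. Solving, k_gold = (0.22/0.05)^(1/0.78) ≈ 6.6825.
y_gold = 6.6825^0.22 ≈ 1.5188, c_gold = y_gold − 0.05·k_gold ≈ 1.1846.
Gain: Δc = 1.1846 − 0.9147 ≈ 0.2699.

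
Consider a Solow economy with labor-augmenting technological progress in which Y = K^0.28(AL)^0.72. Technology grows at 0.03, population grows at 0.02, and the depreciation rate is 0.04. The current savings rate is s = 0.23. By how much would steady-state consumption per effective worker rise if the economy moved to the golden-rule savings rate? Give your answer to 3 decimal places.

Break-even investment rate: n + g + δ = 0.02 + 0.03 + 0.04 = 0.09.
Current steady state (s = 0.23): k* = (0.23/0.09)^(1/0.72) ≈ 3.6809, y* = 3.6809^0.28 ≈ 1.4403, c* = (1−0.23)·1.4403 ≈ 1.1091.
At the golden rule the marginal product of capital equals n+g+δ: 0.28·k^(0.28−1) = 0.09. Solving, k_gold = (0.28/0.09)^(1/0.72) ≈ 4.8373.
y_gold = 4.8373^0.28 ≈ 1.5549, c_gold = y_gold − 0.09·k_gold ≈ 1.1195.
Gain: Δc = 1.1195 − 1.1091 ≈ 0.0104.

Δc ≈ 0.010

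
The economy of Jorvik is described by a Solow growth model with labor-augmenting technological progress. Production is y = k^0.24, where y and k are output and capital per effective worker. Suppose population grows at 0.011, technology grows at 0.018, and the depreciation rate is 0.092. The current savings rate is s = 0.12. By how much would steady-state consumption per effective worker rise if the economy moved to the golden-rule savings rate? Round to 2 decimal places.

Break-even investment rate: n + g + δ = 0.011 + 0.018 + 0.092 = 0.121.
Current steady state (s = 0.12): k* = (0.12/0.121)^(1/0.76) ≈ 0.9891, y* = 0.9891^0.24 ≈ 0.9974, c* = (1−0.12)·0.9974 ≈ 0.8777.
Golden rule sets MPK = n+g+δ: 0.24·k^(0.24−1) = 0.121, so k_gold = (0.24/0.121)^(1/0.76) ≈ 2.4624.
y_gold = 2.4624^0.24 ≈ 1.2414, c_gold = y_gold − 0.121·k_gold ≈ 0.9435.
Gain: Δc = 0.9435 − 0.8777 ≈ 0.0658.

Δc ≈ 0.07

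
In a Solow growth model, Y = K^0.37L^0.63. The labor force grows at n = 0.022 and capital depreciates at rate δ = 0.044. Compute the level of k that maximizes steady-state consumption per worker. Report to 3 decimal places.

Break-even investment rate: n + δ = 0.022 + 0.044 = 0.066.
Setting f'(k) = n+δ gives 0.37·k^(0.37−1) = 0.066, hence k_gold = (0.37/0.066)^(1/0.63) ≈ 15.4293.

k_gold ≈ 15.429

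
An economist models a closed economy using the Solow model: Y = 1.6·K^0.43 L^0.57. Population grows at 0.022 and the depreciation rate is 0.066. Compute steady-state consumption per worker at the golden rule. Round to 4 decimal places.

c_gold ≈ 4.3027

Break-even investment rate: n + δ = 0.022 + 0.066 = 0.088.
Maximizing c = f(k) − (n+δ)·k gives f'(k) = n+δ, i.e. 0.43·1.6·k^(0.43−1) = 0.088, so k_gold = (0.43·1.6/0.088)^(1/0.57) ≈ 36.8852.
y_gold = 1.6·36.8852^0.43 ≈ 7.5486.
c_gold = y_gold − (n+δ)·k_gold = 7.5486 − 0.088·36.8852 ≈ 4.3027.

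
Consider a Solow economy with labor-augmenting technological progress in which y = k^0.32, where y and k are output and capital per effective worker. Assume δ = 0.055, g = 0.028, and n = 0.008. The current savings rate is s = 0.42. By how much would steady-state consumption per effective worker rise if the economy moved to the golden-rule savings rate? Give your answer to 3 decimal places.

The effective depreciation rate is n + g + δ = 0.008 + 0.028 + 0.055 = 0.091.
Current steady state (s = 0.42): k* = (0.42/0.091)^(1/0.68) ≈ 9.4793, y* = 9.4793^0.32 ≈ 2.0538, c* = (1−0.42)·2.0538 ≈ 1.1912.
At the golden rule the marginal product of capital equals n+g+δ: 0.32·k^(0.32−1) = 0.091. Solving, k_gold = (0.32/0.091)^(1/0.68) ≈ 6.3548.
y_gold = 6.3548^0.32 ≈ 1.8071, c_gold = y_gold − 0.091·k_gold ≈ 1.2289.
Gain: Δc = 1.2289 − 1.1912 ≈ 0.0376.

Δc ≈ 0.038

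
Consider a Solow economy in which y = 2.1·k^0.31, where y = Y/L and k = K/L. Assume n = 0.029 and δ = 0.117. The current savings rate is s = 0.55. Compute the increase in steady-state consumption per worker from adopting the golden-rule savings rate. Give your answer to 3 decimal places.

Δc ≈ 0.443

Break-even investment rate: n + δ = 0.029 + 0.117 = 0.146.
Current steady state (s = 0.55): k* = (0.55·2.1/0.146)^(1/0.69) ≈ 20.0346, y* = 2.1·20.0346^0.31 ≈ 5.3183, c* = (1−0.55)·5.3183 ≈ 2.3932.
At the golden rule the marginal product of capital equals n+δ: 0.31·2.1·k^(0.31−1) = 0.146. Solving, k_gold = (0.31·2.1/0.146)^(1/0.69) ≈ 8.7279.
y_gold = 2.1·8.7279^0.31 ≈ 4.1106, c_gold = y_gold − 0.146·k_gold ≈ 2.8363.
Gain: Δc = 2.8363 − 2.3932 ≈ 0.4431.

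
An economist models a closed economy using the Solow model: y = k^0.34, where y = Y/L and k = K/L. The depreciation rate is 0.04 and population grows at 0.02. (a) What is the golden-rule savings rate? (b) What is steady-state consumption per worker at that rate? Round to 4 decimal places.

Break-even investment rate: n + δ = 0.02 + 0.04 = 0.06.
For Cobb-Douglas, s_gold equals capital's share: s_gold = 0.34.
Golden rule sets MPK = n+δ: 0.34·k^(0.34−1) = 0.06, so k_gold = (0.34/0.06)^(1/0.66) ≈ 13.8486.
y_gold = 13.8486^0.34 ≈ 2.4439; c_gold = (1−0.34)·y_gold ≈ 1.6130.

(a) s_gold = 0.3400; (b) c_gold ≈ 1.6130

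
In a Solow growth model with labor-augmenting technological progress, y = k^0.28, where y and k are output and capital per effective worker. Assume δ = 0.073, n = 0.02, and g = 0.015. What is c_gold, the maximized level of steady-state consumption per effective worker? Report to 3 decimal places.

Capital per effective worker breaks even when investment replaces (n + g + δ)·k; here n + g + δ = 0.108.
At the golden rule the marginal product of capital equals n+g+δ: 0.28·k^(0.28−1) = 0.108. Solving, k_gold = (0.28/0.108)^(1/0.72) ≈ 3.7552.
y_gold = 3.7552^0.28 ≈ 1.4484.
c_gold = y_gold − (n+g+δ)·k_gold = 1.4484 − 0.108·3.7552 ≈ 1.0429.

c_gold ≈ 1.043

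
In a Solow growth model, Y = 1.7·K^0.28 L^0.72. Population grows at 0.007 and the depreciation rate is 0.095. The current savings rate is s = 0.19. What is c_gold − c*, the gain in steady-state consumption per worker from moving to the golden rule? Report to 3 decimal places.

The effective depreciation rate is n + δ = 0.007 + 0.095 = 0.102.
Current steady state (s = 0.19): k* = (0.19·1.7/0.102)^(1/0.72) ≈ 4.9577, y* = 1.7·4.9577^0.28 ≈ 2.6615, c* = (1−0.19)·2.6615 ≈ 2.1558.
At the golden rule the marginal product of capital equals n+δ: 0.28·1.7·k^(0.28−1) = 0.102. Solving, k_gold = (0.28·1.7/0.102)^(1/0.72) ≈ 8.4952.
y_gold = 1.7·8.4952^0.28 ≈ 3.0947, c_gold = y_gold − 0.102·k_gold ≈ 2.2282.
Gain: Δc = 2.2282 − 2.1558 ≈ 0.0724.

Δc ≈ 0.072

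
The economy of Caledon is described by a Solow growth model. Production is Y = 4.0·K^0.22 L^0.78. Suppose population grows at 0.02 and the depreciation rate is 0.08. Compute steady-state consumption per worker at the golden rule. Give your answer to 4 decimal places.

Capital per worker breaks even when investment replaces (n + δ)·k; here n + δ = 0.1.
Maximizing c = f(k) − (n+δ)·k gives f'(k) = n+δ, i.e. 0.22·4.0·k^(0.22−1) = 0.1, so k_gold = (0.22·4.0/0.1)^(1/0.78) ≈ 16.2508.
y_gold = 4.0·16.2508^0.22 ≈ 7.3867.
c_gold = y_gold − (n+δ)·k_gold = 7.3867 − 0.1·16.2508 ≈ 5.7617.

c_gold ≈ 5.7617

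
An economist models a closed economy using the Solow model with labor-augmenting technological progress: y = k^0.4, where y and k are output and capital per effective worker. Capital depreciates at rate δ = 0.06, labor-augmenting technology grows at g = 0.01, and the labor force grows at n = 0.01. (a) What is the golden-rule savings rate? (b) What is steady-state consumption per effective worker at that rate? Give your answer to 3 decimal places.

n + g + δ = 0.01 + 0.01 + 0.06 = 0.08.
For Cobb-Douglas, s_gold equals capital's share: s_gold = 0.4.
Golden rule sets MPK = n+g+δ: 0.4·k^(0.4−1) = 0.08, so k_gold = (0.4/0.08)^(1/0.6) ≈ 14.6201.
y_gold = 14.6201^0.4 ≈ 2.9240; c_gold = (1−0.4)·y_gold ≈ 1.7544.

(a) s_gold = 0.400; (b) c_gold ≈ 1.754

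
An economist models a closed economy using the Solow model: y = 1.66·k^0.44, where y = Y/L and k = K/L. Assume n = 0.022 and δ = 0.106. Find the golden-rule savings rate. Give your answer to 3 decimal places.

s_gold = 0.440

Capital per worker breaks even when investment replaces (n + δ)·k; here n + δ = 0.128.
At the golden rule MPK = n+δ, and in any Cobb-Douglas steady state s = (n+δ)·k/y = MPK·k/y = capital's share 0.44.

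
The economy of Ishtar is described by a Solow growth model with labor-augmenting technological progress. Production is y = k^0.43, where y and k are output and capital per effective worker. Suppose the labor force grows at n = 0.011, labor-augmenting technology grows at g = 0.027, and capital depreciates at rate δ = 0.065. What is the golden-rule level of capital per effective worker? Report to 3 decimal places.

n + g + δ = 0.011 + 0.027 + 0.065 = 0.103.
Setting f'(k) = n+g+δ gives 0.43·k^(0.43−1) = 0.103, hence k_gold = (0.43/0.103)^(1/0.57) ≈ 12.2695.

k_gold ≈ 12.269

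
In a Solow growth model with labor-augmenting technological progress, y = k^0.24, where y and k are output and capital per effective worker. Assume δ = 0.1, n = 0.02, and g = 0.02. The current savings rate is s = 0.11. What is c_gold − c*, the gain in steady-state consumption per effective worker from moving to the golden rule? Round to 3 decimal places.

Δc ≈ 0.076

The effective depreciation rate is n + g + δ = 0.02 + 0.02 + 0.1 = 0.14.
Current steady state (s = 0.11): k* = (0.11/0.14)^(1/0.76) ≈ 0.7281, y* = 0.7281^0.24 ≈ 0.9267, c* = (1−0.11)·0.9267 ≈ 0.8247.
Golden rule sets MPK = n+g+δ: 0.24·k^(0.24−1) = 0.14, so k_gold = (0.24/0.14)^(1/0.76) ≈ 2.0324.
y_gold = 2.0324^0.24 ≈ 1.1856, c_gold = y_gold − 0.14·k_gold ≈ 0.9010.
Gain: Δc = 0.9010 − 0.8247 ≈ 0.0763.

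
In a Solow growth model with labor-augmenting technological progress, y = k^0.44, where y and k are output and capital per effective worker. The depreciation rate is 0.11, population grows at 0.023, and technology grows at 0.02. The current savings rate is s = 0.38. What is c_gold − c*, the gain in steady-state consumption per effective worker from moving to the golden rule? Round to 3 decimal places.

Δc ≈ 0.017

The effective depreciation rate is n + g + δ = 0.023 + 0.02 + 0.11 = 0.153.
Current steady state (s = 0.38): k* = (0.38/0.153)^(1/0.56) ≈ 5.0760, y* = 5.0760^0.44 ≈ 2.0438, c* = (1−0.38)·2.0438 ≈ 1.2671.
Setting f'(k) = n+g+δ gives 0.44·k^(0.44−1) = 0.153, hence k_gold = (0.44/0.153)^(1/0.56) ≈ 6.5950.
y_gold = 6.5950^0.44 ≈ 2.2933, c_gold = y_gold − 0.153·k_gold ≈ 1.2842.
Gain: Δc = 1.2842 − 1.2671 ≈ 0.0171.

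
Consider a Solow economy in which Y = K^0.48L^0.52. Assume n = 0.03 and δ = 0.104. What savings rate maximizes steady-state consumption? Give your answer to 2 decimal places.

Break-even investment rate: n + δ = 0.03 + 0.104 = 0.134.
At the golden rule MPK = n+δ, and in any Cobb-Douglas steady state s = (n+δ)·k/y = MPK·k/y = capital's share 0.48.

s_gold = 0.48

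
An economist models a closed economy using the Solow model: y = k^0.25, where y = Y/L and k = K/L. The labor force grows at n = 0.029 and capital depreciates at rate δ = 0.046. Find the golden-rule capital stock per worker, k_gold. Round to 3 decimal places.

Break-even investment rate: n + δ = 0.029 + 0.046 = 0.075.
At the golden rule the marginal product of capital equals n+δ: 0.25·k^(0.25−1) = 0.075. Solving, k_gold = (0.25/0.075)^(1/0.75) ≈ 4.9793.

k_gold ≈ 4.979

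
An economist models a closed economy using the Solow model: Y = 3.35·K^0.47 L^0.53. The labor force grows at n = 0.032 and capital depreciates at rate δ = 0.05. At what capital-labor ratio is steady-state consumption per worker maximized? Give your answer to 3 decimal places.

k_gold ≈ 263.861

The effective depreciation rate is n + δ = 0.032 + 0.05 = 0.082.
Setting f'(k) = n+δ gives 0.47·3.35·k^(0.47−1) = 0.082, hence k_gold = (0.47·3.35/0.082)^(1/0.53) ≈ 263.8609.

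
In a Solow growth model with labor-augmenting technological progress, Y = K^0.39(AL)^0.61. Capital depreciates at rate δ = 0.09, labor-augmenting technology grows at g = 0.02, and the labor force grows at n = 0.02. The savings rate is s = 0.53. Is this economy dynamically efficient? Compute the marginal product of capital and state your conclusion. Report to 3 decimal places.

Capital per effective worker breaks even when investment replaces (n + g + δ)·k; here n + g + δ = 0.13.
Steady-state k*: s·k^0.39 = 0.13·k gives k* = (0.53/0.13)^(1/0.61) ≈ 10.0126.
MPK = 0.39·10.0126^(-0.61) ≈ 0.0957.
MPK < n+g+δ = 0.13, so the economy is dynamically inefficient (over-saving).

dynamically inefficient; MPK ≈ 0.096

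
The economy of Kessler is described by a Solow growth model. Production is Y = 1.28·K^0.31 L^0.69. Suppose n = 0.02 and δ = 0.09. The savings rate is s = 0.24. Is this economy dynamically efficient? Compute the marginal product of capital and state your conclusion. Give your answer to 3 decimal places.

dynamically efficient; MPK ≈ 0.142

The effective depreciation rate is n + δ = 0.02 + 0.09 = 0.11.
Steady-state k*: s·A·k^0.31 = 0.11·k gives k* = (0.24·1.28/0.11)^(1/0.69) ≈ 4.4301.
MPK = 0.31·1.28·4.4301^(-0.69) ≈ 0.1421.
MPK > n+δ = 0.11, so the economy is dynamically efficient (under-saving).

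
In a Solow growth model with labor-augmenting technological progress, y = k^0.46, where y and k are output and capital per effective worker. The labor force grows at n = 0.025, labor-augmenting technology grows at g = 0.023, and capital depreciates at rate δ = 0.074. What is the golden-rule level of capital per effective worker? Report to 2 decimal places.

Break-even investment rate: n + g + δ = 0.025 + 0.023 + 0.074 = 0.122.
Maximizing c = f(k) − (n+g+δ)·k gives f'(k) = n+g+δ, i.e. 0.46·k^(0.46−1) = 0.122, so k_gold = (0.46/0.122)^(1/0.54) ≈ 11.6789.

k_gold ≈ 11.68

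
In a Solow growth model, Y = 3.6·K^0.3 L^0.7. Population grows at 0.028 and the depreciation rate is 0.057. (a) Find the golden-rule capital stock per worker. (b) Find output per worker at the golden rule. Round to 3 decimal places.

(a) k_gold ≈ 37.770; (b) y_gold ≈ 10.702

The effective depreciation rate is n + δ = 0.028 + 0.057 = 0.085.
At the golden rule the marginal product of capital equals n+δ: 0.3·3.6·k^(0.3−1) = 0.085. Solving, k_gold = (0.3·3.6/0.085)^(1/0.7) ≈ 37.7702.
y_gold = 3.6·37.7702^0.3 ≈ 10.7016.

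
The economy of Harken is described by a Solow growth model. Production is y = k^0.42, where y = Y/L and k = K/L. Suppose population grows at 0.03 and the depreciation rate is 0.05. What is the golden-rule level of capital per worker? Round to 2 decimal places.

Break-even investment rate: n + δ = 0.03 + 0.05 = 0.08.
Golden rule sets MPK = n+δ: 0.42·k^(0.42−1) = 0.08, so k_gold = (0.42/0.08)^(1/0.58) ≈ 17.4443.

k_gold ≈ 17.44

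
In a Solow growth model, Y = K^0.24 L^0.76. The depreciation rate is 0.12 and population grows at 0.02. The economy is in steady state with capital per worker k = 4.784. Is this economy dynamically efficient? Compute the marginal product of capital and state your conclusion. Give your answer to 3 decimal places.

dynamically inefficient; MPK ≈ 0.073

n + δ = 0.02 + 0.12 = 0.14.
MPK = 0.24·k^(0.24−1) = 0.24·4.784^(-0.76) ≈ 0.0730.
MPK < 0.14, so the economy is dynamically inefficient (over-saving).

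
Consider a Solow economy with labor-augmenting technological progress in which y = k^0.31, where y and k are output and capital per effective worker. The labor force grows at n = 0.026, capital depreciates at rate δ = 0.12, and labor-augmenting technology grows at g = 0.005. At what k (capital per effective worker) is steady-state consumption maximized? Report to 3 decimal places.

k_gold ≈ 2.836

Break-even investment rate: n + g + δ = 0.026 + 0.005 + 0.12 = 0.151.
Golden rule sets MPK = n+g+δ: 0.31·k^(0.31−1) = 0.151, so k_gold = (0.31/0.151)^(1/0.69) ≈ 2.8362.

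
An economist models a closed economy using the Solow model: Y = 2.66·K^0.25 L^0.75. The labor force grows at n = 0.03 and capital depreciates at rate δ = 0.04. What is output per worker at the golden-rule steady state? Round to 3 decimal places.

y_gold ≈ 5.634

n + δ = 0.03 + 0.04 = 0.07.
Golden rule sets MPK = n+δ: 0.25·2.66·k^(0.25−1) = 0.07, so k_gold = (0.25·2.66/0.07)^(1/0.75) ≈ 20.1202.
Output: y_gold = 2.66·k_gold^0.25 = 2.66·20.1202^0.25 ≈ 5.6336.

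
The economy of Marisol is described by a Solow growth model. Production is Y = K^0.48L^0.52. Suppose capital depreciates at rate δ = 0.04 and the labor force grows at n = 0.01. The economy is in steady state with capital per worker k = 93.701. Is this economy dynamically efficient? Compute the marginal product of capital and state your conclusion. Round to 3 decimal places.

n + δ = 0.01 + 0.04 = 0.05.
MPK = 0.48·k^(0.48−1) = 0.48·93.701^(-0.52) ≈ 0.0453.
MPK < 0.05, so the economy is dynamically inefficient (over-saving).

dynamically inefficient; MPK ≈ 0.045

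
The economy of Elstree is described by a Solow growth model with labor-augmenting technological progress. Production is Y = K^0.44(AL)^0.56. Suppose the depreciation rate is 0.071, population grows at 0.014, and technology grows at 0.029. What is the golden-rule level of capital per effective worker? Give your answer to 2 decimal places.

k_gold ≈ 11.15

The effective depreciation rate is n + g + δ = 0.014 + 0.029 + 0.071 = 0.114.
At the golden rule the marginal product of capital equals n+g+δ: 0.44·k^(0.44−1) = 0.114. Solving, k_gold = (0.44/0.114)^(1/0.56) ≈ 11.1534.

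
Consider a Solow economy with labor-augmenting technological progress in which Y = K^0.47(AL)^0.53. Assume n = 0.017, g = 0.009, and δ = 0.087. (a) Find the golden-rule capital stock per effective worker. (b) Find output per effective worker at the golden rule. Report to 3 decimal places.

(a) k_gold ≈ 14.722; (b) y_gold ≈ 3.539

Break-even investment rate: n + g + δ = 0.017 + 0.009 + 0.087 = 0.113.
At the golden rule the marginal product of capital equals n+g+δ: 0.47·k^(0.47−1) = 0.113. Solving, k_gold = (0.47/0.113)^(1/0.53) ≈ 14.7218.
y_gold = 14.7218^0.47 ≈ 3.5395.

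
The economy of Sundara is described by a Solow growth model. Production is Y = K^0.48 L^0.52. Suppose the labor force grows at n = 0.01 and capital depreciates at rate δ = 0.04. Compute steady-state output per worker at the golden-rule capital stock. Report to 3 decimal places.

y_gold ≈ 8.067

Capital per worker breaks even when investment replaces (n + δ)·k; here n + δ = 0.05.
Maximizing c = f(k) − (n+δ)·k gives f'(k) = n+δ, i.e. 0.48·k^(0.48−1) = 0.05, so k_gold = (0.48/0.05)^(1/0.52) ≈ 77.4432.
Output: y_gold = k_gold^0.48 = 77.4432^0.48 ≈ 8.0670.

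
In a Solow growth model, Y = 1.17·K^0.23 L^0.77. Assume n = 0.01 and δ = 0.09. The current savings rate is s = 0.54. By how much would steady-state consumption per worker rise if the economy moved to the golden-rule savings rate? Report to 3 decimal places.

The effective depreciation rate is n + δ = 0.01 + 0.09 = 0.1.
Current steady state (s = 0.54): k* = (0.54·1.17/0.1)^(1/0.77) ≈ 10.9576, y* = 1.17·10.9576^0.23 ≈ 2.0292, c* = (1−0.54)·2.0292 ≈ 0.9334.
Setting f'(k) = n+δ gives 0.23·1.17·k^(0.23−1) = 0.1, hence k_gold = (0.23·1.17/0.1)^(1/0.77) ≈ 3.6168.
y_gold = 1.17·3.6168^0.23 ≈ 1.5725, c_gold = y_gold − 0.1·k_gold ≈ 1.2109.
Gain: Δc = 1.2109 − 0.9334 ≈ 0.2774.

Δc ≈ 0.277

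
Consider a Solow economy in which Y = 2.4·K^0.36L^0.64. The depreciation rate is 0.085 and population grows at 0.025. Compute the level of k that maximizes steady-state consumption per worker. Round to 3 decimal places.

Capital per worker breaks even when investment replaces (n + δ)·k; here n + δ = 0.11.
Setting f'(k) = n+δ gives 0.36·2.4·k^(0.36−1) = 0.11, hence k_gold = (0.36·2.4/0.11)^(1/0.64) ≈ 25.0396.

k_gold ≈ 25.040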